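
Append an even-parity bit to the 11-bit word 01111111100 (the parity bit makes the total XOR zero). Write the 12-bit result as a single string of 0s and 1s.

XOR of the 11 data bits: 0⊕1⊕1⊕1⊕1⊕1⊕1⊕1⊕1⊕0⊕0 = 0
Parity bit = 0 (so all 12 bits XOR to 0).

011111111000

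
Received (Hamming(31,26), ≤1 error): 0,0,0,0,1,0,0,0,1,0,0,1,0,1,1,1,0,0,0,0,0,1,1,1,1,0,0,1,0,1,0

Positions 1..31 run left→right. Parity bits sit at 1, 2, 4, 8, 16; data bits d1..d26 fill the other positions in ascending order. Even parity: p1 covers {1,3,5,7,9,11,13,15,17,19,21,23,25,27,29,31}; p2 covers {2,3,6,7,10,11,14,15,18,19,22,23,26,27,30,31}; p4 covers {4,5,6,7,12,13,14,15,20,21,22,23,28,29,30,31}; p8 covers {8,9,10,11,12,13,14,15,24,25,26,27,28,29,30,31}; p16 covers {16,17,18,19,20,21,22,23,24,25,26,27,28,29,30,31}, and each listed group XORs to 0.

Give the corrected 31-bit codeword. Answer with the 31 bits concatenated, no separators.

0000100010010111001001111001010

s1 (pos 1,3,5,7,9,11,13,15,17,19,21,23,25,27,29,31): 0⊕0⊕1⊕0⊕1⊕0⊕0⊕1⊕0⊕0⊕0⊕1⊕1⊕0⊕0⊕0 = 1
s2 (pos 2,3,6,7,10,11,14,15,18,19,22,23,26,27,30,31): 0⊕0⊕0⊕0⊕0⊕0⊕1⊕1⊕0⊕0⊕1⊕1⊕0⊕0⊕1⊕0 = 1
s4 (pos 4,5,6,7,12,13,14,15,20,21,22,23,28,29,30,31): 0⊕1⊕0⊕0⊕1⊕0⊕1⊕1⊕0⊕0⊕1⊕1⊕1⊕0⊕1⊕0 = 0
s8 (pos 8,9,10,11,12,13,14,15,24,25,26,27,28,29,30,31): 0⊕1⊕0⊕0⊕1⊕0⊕1⊕1⊕1⊕1⊕0⊕0⊕1⊕0⊕1⊕0 = 0
s16 (pos 16,17,18,19,20,21,22,23,24,25,26,27,28,29,30,31): 1⊕0⊕0⊕0⊕0⊕0⊕1⊕1⊕1⊕1⊕0⊕0⊕1⊕0⊕1⊕0 = 1
Syndrome s16…s1 = 10011 → error at position 19.
Flip position 19: 0000100010010111000001111001010 → 0000100010010111001001111001010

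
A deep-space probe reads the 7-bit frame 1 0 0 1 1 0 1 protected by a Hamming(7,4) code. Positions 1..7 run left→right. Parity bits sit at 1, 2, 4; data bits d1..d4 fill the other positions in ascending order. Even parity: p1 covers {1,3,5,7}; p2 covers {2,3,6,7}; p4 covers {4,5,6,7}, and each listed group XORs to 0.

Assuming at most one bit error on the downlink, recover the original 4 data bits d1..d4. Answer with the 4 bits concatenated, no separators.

0100

s1 (pos 1,3,5,7): 1⊕0⊕1⊕1 = 1
s2 (pos 2,3,6,7): 0⊕0⊕0⊕1 = 1
s4 (pos 4,5,6,7): 1⊕1⊕0⊕1 = 1
Syndrome s4…s1 = 111 → error at position 7.
Flip position 7: 1001101 → 1001100
Read data bits from positions 3,5,6,7: 0100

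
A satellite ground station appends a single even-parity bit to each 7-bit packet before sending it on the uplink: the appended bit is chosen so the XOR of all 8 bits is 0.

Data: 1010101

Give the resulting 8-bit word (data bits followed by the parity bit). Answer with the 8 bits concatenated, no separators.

XOR of the 7 data bits: 1⊕0⊕1⊕0⊕1⊕0⊕1 = 0
Parity bit = 0 (so all 8 bits XOR to 0).

10101010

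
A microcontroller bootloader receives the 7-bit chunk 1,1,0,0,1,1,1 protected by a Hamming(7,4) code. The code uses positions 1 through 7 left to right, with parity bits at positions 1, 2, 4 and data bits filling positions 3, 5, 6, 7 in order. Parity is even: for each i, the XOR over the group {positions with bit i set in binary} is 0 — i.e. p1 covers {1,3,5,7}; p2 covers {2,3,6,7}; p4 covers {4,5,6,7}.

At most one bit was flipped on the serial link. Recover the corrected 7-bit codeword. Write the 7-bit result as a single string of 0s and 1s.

s1 (pos 1,3,5,7): 1⊕0⊕1⊕1 = 1
s2 (pos 2,3,6,7): 1⊕0⊕1⊕1 = 1
s4 (pos 4,5,6,7): 0⊕1⊕1⊕1 = 1
Syndrome s4…s1 = 111 → error at position 7.
Flip position 7: 1100111 → 1100110

1100110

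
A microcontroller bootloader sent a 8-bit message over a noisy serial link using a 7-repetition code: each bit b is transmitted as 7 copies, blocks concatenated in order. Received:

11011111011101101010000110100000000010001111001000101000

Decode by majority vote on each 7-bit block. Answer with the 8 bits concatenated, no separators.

11000000

Block 1 (1101111): 6 ones → 1
Block 2 (1011101): 5 ones → 1
Block 3 (1010100): 3 ones → 0
Block 4 (0011010): 3 ones → 0
Block 5 (0000000): 0 ones → 0
Block 6 (0100011): 3 ones → 0
Block 7 (1100100): 3 ones → 0
Block 8 (0101000): 2 ones → 0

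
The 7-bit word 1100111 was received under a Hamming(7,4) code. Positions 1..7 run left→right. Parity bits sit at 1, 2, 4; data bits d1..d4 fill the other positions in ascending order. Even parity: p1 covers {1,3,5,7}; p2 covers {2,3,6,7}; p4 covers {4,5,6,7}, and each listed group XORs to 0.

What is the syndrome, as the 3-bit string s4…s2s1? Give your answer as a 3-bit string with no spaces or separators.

s1 (pos 1,3,5,7): 1⊕0⊕1⊕1 = 1
s2 (pos 2,3,6,7): 1⊕0⊕1⊕1 = 1
s4 (pos 4,5,6,7): 0⊕1⊕1⊕1 = 1
Syndrome s4…s1 = 111 → error at position 7.

111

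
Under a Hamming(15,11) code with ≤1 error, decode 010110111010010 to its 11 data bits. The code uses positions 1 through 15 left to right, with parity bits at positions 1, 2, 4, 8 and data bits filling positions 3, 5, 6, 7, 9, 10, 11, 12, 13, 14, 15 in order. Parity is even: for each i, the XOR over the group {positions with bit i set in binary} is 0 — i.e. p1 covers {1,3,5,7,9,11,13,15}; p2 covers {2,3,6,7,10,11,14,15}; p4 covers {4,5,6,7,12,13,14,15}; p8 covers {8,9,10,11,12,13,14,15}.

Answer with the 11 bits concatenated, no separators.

01011010010

s1 (pos 1,3,5,7,9,11,13,15): 0⊕0⊕1⊕1⊕1⊕1⊕0⊕0 = 0
s2 (pos 2,3,6,7,10,11,14,15): 1⊕0⊕0⊕1⊕0⊕1⊕1⊕0 = 0
s4 (pos 4,5,6,7,12,13,14,15): 1⊕1⊕0⊕1⊕0⊕0⊕1⊕0 = 0
s8 (pos 8,9,10,11,12,13,14,15): 1⊕1⊕0⊕1⊕0⊕0⊕1⊕0 = 0
Syndrome s8…s1 = 0000 → no error.
Read data bits from positions 3,5,6,7,9,10,11,12,13,14,15: 01011010010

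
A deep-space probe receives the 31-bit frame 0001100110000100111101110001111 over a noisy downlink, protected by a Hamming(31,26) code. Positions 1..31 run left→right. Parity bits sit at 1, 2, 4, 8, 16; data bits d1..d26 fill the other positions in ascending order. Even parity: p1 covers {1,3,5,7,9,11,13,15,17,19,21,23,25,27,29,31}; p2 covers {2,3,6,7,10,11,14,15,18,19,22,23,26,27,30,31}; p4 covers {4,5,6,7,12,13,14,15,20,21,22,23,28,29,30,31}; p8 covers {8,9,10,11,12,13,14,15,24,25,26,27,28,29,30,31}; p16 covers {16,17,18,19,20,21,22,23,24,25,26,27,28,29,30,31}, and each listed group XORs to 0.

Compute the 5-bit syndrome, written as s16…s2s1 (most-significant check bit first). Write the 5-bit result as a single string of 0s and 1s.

s1 (pos 1,3,5,7,9,11,13,15,17,19,21,23,25,27,29,31): 0⊕0⊕1⊕0⊕1⊕0⊕0⊕0⊕1⊕1⊕0⊕1⊕0⊕0⊕1⊕1 = 1
s2 (pos 2,3,6,7,10,11,14,15,18,19,22,23,26,27,30,31): 0⊕0⊕0⊕0⊕0⊕0⊕1⊕0⊕1⊕1⊕1⊕1⊕0⊕0⊕1⊕1 = 1
s4 (pos 4,5,6,7,12,13,14,15,20,21,22,23,28,29,30,31): 1⊕1⊕0⊕0⊕0⊕0⊕1⊕0⊕1⊕0⊕1⊕1⊕1⊕1⊕1⊕1 = 0
s8 (pos 8,9,10,11,12,13,14,15,24,25,26,27,28,29,30,31): 1⊕1⊕0⊕0⊕0⊕0⊕1⊕0⊕1⊕0⊕0⊕0⊕1⊕1⊕1⊕1 = 0
s16 (pos 16,17,18,19,20,21,22,23,24,25,26,27,28,29,30,31): 0⊕1⊕1⊕1⊕1⊕0⊕1⊕1⊕1⊕0⊕0⊕0⊕1⊕1⊕1⊕1 = 1
Syndrome s16…s1 = 10011 → error at position 19.

10011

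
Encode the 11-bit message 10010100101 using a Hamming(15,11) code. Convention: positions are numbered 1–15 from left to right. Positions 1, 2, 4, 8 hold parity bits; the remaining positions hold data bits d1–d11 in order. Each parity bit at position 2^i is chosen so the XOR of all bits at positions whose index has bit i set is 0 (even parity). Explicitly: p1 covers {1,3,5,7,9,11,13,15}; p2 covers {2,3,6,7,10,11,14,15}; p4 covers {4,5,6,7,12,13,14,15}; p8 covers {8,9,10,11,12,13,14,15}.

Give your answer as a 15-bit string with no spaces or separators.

001100110100101

Place data at non-parity positions: p1 p2 1 p4 0 0 1 p8 0 1 0 0 1 0 1
p1 (pos 1,3,5,7,9,11,13,15): XOR of data positions = 1⊕0⊕1⊕0⊕0⊕1⊕1 = 0
p2 (pos 2,3,6,7,10,11,14,15): XOR of data positions = 1⊕0⊕1⊕1⊕0⊕0⊕1 = 0
p4 (pos 4,5,6,7,12,13,14,15): XOR of data positions = 0⊕0⊕1⊕0⊕1⊕0⊕1 = 1
p8 (pos 8,9,10,11,12,13,14,15): XOR of data positions = 0⊕1⊕0⊕0⊕1⊕0⊕1 = 1
Codeword: 001100110100101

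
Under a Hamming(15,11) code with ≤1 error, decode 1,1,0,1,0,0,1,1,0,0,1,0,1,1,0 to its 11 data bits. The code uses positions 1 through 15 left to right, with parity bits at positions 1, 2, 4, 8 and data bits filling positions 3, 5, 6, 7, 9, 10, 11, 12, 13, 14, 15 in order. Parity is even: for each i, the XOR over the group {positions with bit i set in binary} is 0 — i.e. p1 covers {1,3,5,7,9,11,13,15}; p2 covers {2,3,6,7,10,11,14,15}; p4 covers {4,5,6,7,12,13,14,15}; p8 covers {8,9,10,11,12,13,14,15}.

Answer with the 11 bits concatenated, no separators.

00010010110

s1 (pos 1,3,5,7,9,11,13,15): 1⊕0⊕0⊕1⊕0⊕1⊕1⊕0 = 0
s2 (pos 2,3,6,7,10,11,14,15): 1⊕0⊕0⊕1⊕0⊕1⊕1⊕0 = 0
s4 (pos 4,5,6,7,12,13,14,15): 1⊕0⊕0⊕1⊕0⊕1⊕1⊕0 = 0
s8 (pos 8,9,10,11,12,13,14,15): 1⊕0⊕0⊕1⊕0⊕1⊕1⊕0 = 0
Syndrome s8…s1 = 0000 → no error.
Read data bits from positions 3,5,6,7,9,10,11,12,13,14,15: 00010010110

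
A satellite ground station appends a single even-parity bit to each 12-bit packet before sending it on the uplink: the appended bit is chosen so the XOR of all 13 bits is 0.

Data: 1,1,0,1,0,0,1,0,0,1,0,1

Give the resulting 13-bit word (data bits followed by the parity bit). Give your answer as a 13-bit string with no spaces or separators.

1101001001010

XOR of the 12 data bits: 1⊕1⊕0⊕1⊕0⊕0⊕1⊕0⊕0⊕1⊕0⊕1 = 0
Parity bit = 0 (so all 13 bits XOR to 0).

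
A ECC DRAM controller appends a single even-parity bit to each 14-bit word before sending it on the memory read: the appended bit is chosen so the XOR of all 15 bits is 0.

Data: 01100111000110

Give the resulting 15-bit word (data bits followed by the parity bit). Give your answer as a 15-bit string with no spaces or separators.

XOR of the 14 data bits: 0⊕1⊕1⊕0⊕0⊕1⊕1⊕1⊕0⊕0⊕0⊕1⊕1⊕0 = 1
Parity bit = 1 (so all 15 bits XOR to 0).

011001110001101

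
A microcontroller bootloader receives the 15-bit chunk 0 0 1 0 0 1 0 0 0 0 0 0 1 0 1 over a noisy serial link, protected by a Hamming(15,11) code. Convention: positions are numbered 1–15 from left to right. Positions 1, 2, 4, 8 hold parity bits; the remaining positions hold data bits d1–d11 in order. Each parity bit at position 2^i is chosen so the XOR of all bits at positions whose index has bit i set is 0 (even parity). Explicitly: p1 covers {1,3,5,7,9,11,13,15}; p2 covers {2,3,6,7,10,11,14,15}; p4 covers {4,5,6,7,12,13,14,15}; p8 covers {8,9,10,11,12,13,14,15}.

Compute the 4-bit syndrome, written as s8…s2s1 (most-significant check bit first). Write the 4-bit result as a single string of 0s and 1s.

0111

s1 (pos 1,3,5,7,9,11,13,15): 0⊕1⊕0⊕0⊕0⊕0⊕1⊕1 = 1
s2 (pos 2,3,6,7,10,11,14,15): 0⊕1⊕1⊕0⊕0⊕0⊕0⊕1 = 1
s4 (pos 4,5,6,7,12,13,14,15): 0⊕0⊕1⊕0⊕0⊕1⊕0⊕1 = 1
s8 (pos 8,9,10,11,12,13,14,15): 0⊕0⊕0⊕0⊕0⊕1⊕0⊕1 = 0
Syndrome s8…s1 = 0111 → error at position 7.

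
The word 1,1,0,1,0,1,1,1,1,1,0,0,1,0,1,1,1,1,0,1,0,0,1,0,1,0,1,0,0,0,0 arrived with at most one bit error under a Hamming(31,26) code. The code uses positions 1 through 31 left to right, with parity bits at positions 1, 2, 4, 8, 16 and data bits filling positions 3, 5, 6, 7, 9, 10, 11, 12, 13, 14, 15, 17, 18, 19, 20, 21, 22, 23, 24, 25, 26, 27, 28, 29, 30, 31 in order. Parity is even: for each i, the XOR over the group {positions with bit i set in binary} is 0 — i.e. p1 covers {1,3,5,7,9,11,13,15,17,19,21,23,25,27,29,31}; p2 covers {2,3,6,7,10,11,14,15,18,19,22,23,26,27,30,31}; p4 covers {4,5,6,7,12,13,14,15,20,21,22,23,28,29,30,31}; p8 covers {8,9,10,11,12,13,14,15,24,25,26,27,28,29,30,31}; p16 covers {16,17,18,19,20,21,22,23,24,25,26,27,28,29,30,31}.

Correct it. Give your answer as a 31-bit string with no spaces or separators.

s1 (pos 1,3,5,7,9,11,13,15,17,19,21,23,25,27,29,31): 1⊕0⊕0⊕1⊕1⊕0⊕1⊕1⊕1⊕0⊕0⊕1⊕1⊕1⊕0⊕0 = 1
s2 (pos 2,3,6,7,10,11,14,15,18,19,22,23,26,27,30,31): 1⊕0⊕1⊕1⊕1⊕0⊕0⊕1⊕1⊕0⊕0⊕1⊕0⊕1⊕0⊕0 = 0
s4 (pos 4,5,6,7,12,13,14,15,20,21,22,23,28,29,30,31): 1⊕0⊕1⊕1⊕0⊕1⊕0⊕1⊕1⊕0⊕0⊕1⊕0⊕0⊕0⊕0 = 1
s8 (pos 8,9,10,11,12,13,14,15,24,25,26,27,28,29,30,31): 1⊕1⊕1⊕0⊕0⊕1⊕0⊕1⊕0⊕1⊕0⊕1⊕0⊕0⊕0⊕0 = 1
s16 (pos 16,17,18,19,20,21,22,23,24,25,26,27,28,29,30,31): 1⊕1⊕1⊕0⊕1⊕0⊕0⊕1⊕0⊕1⊕0⊕1⊕0⊕0⊕0⊕0 = 1
Syndrome s16…s1 = 11101 → error at position 29.
Flip position 29: 1101011111001011110100101010000 → 1101011111001011110100101010100

1101011111001011110100101010100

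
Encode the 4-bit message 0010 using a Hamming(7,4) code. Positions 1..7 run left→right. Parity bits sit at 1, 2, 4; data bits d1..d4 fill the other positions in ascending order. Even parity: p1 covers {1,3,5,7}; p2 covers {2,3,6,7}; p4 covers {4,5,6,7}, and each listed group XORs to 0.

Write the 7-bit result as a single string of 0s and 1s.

Place data at non-parity positions: p1 p2 0 p4 0 1 0
p1 (pos 1,3,5,7): XOR of data positions = 0⊕0⊕0 = 0
p2 (pos 2,3,6,7): XOR of data positions = 0⊕1⊕0 = 1
p4 (pos 4,5,6,7): XOR of data positions = 0⊕1⊕0 = 1
Codeword: 0101010

0101010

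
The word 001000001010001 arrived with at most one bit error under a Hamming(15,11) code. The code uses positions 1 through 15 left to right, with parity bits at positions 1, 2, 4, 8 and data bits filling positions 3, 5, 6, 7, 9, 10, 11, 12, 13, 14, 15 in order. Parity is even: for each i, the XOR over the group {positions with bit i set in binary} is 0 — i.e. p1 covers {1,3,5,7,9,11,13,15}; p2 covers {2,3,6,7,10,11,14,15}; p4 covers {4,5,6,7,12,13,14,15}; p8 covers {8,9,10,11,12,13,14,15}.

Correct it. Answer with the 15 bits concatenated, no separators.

001000001010011

s1 (pos 1,3,5,7,9,11,13,15): 0⊕1⊕0⊕0⊕1⊕1⊕0⊕1 = 0
s2 (pos 2,3,6,7,10,11,14,15): 0⊕1⊕0⊕0⊕0⊕1⊕0⊕1 = 1
s4 (pos 4,5,6,7,12,13,14,15): 0⊕0⊕0⊕0⊕0⊕0⊕0⊕1 = 1
s8 (pos 8,9,10,11,12,13,14,15): 0⊕1⊕0⊕1⊕0⊕0⊕0⊕1 = 1
Syndrome s8…s1 = 1110 → error at position 14.
Flip position 14: 001000001010001 → 001000001010011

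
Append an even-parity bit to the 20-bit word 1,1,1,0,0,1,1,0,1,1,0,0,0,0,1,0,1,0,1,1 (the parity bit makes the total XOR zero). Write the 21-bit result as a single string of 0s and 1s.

XOR of the 20 data bits: 1⊕1⊕1⊕0⊕0⊕1⊕1⊕0⊕1⊕1⊕0⊕0⊕0⊕0⊕1⊕0⊕1⊕0⊕1⊕1 = 1
Parity bit = 1 (so all 21 bits XOR to 0).

111001101100001010111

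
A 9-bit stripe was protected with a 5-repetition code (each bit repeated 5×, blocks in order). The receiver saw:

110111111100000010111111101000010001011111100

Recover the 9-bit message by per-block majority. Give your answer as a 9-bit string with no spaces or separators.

Block 1 (11011): 4 ones → 1
Block 2 (11111): 5 ones → 1
Block 3 (00000): 0 ones → 0
Block 4 (01011): 3 ones → 1
Block 5 (11111): 5 ones → 1
Block 6 (01000): 1 one → 0
Block 7 (01000): 1 one → 0
Block 8 (10111): 4 ones → 1
Block 9 (11100): 3 ones → 1

110110011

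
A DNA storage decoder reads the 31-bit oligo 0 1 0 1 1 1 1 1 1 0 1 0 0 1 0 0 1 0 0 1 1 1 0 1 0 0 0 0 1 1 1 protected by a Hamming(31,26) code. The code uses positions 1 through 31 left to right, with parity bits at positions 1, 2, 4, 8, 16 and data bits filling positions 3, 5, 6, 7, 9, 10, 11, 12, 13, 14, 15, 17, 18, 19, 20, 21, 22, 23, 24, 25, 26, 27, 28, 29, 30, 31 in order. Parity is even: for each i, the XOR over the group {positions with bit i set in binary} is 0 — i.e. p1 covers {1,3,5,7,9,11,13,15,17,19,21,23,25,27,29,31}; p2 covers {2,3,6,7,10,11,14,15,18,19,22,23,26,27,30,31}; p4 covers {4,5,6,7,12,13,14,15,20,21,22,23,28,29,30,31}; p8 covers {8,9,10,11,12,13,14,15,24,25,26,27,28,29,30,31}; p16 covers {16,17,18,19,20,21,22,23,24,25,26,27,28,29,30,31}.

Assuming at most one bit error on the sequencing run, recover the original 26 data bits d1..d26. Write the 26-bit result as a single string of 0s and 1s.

01111010010100111010000111

s1 (pos 1,3,5,7,9,11,13,15,17,19,21,23,25,27,29,31): 0⊕0⊕1⊕1⊕1⊕1⊕0⊕0⊕1⊕0⊕1⊕0⊕0⊕0⊕1⊕1 = 0
s2 (pos 2,3,6,7,10,11,14,15,18,19,22,23,26,27,30,31): 1⊕0⊕1⊕1⊕0⊕1⊕1⊕0⊕0⊕0⊕1⊕0⊕0⊕0⊕1⊕1 = 0
s4 (pos 4,5,6,7,12,13,14,15,20,21,22,23,28,29,30,31): 1⊕1⊕1⊕1⊕0⊕0⊕1⊕0⊕1⊕1⊕1⊕0⊕0⊕1⊕1⊕1 = 1
s8 (pos 8,9,10,11,12,13,14,15,24,25,26,27,28,29,30,31): 1⊕1⊕0⊕1⊕0⊕0⊕1⊕0⊕1⊕0⊕0⊕0⊕0⊕1⊕1⊕1 = 0
s16 (pos 16,17,18,19,20,21,22,23,24,25,26,27,28,29,30,31): 0⊕1⊕0⊕0⊕1⊕1⊕1⊕0⊕1⊕0⊕0⊕0⊕0⊕1⊕1⊕1 = 0
Syndrome s16…s1 = 00100 → error at position 4.
Flip position 4: 0101111110100100100111010000111 → 0100111110100100100111010000111
Read data bits from positions 3,5,6,7,9,10,11,12,13,14,15,17,18,19,20,21,22,23,24,25,26,27,28,29,30,31: 01111010010100111010000111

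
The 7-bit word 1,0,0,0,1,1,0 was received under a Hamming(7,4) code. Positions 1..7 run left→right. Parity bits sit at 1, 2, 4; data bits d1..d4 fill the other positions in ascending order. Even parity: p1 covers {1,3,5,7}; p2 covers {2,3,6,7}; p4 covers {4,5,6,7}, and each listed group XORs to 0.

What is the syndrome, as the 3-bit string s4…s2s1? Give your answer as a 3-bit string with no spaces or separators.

s1 (pos 1,3,5,7): 1⊕0⊕1⊕0 = 0
s2 (pos 2,3,6,7): 0⊕0⊕1⊕0 = 1
s4 (pos 4,5,6,7): 0⊕1⊕1⊕0 = 0
Syndrome s4…s1 = 010 → error at position 2.

010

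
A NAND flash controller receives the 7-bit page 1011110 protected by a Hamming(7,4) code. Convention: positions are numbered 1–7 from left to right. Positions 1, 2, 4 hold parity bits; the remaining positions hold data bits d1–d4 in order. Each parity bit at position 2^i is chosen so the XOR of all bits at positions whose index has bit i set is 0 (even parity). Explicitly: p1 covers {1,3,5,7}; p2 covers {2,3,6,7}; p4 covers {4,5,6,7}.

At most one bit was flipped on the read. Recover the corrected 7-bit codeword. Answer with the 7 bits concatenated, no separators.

s1 (pos 1,3,5,7): 1⊕1⊕1⊕0 = 1
s2 (pos 2,3,6,7): 0⊕1⊕1⊕0 = 0
s4 (pos 4,5,6,7): 1⊕1⊕1⊕0 = 1
Syndrome s4…s1 = 101 → error at position 5.
Flip position 5: 1011110 → 1011010

1011010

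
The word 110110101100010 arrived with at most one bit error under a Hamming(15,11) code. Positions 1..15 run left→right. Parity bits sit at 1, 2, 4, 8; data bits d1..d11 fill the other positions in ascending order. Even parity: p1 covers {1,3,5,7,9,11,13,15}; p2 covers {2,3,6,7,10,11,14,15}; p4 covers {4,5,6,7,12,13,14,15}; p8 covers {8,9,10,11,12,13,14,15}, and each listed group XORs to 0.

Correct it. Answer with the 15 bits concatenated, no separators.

110110111100010

s1 (pos 1,3,5,7,9,11,13,15): 1⊕0⊕1⊕1⊕1⊕0⊕0⊕0 = 0
s2 (pos 2,3,6,7,10,11,14,15): 1⊕0⊕0⊕1⊕1⊕0⊕1⊕0 = 0
s4 (pos 4,5,6,7,12,13,14,15): 1⊕1⊕0⊕1⊕0⊕0⊕1⊕0 = 0
s8 (pos 8,9,10,11,12,13,14,15): 0⊕1⊕1⊕0⊕0⊕0⊕1⊕0 = 1
Syndrome s8…s1 = 1000 → error at position 8.
Flip position 8: 110110101100010 → 110110111100010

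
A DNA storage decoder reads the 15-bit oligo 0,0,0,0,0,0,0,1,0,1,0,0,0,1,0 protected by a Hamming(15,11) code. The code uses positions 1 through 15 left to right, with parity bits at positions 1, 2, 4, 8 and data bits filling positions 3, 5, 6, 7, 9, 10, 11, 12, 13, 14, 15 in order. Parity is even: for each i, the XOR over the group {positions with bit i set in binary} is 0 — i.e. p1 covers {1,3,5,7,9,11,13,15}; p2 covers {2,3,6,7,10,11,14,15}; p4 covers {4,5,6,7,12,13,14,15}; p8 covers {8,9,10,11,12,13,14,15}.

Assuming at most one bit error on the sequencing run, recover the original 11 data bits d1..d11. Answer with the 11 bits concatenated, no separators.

00000101010

s1 (pos 1,3,5,7,9,11,13,15): 0⊕0⊕0⊕0⊕0⊕0⊕0⊕0 = 0
s2 (pos 2,3,6,7,10,11,14,15): 0⊕0⊕0⊕0⊕1⊕0⊕1⊕0 = 0
s4 (pos 4,5,6,7,12,13,14,15): 0⊕0⊕0⊕0⊕0⊕0⊕1⊕0 = 1
s8 (pos 8,9,10,11,12,13,14,15): 1⊕0⊕1⊕0⊕0⊕0⊕1⊕0 = 1
Syndrome s8…s1 = 1100 → error at position 12.
Flip position 12: 000000010100010 → 000000010101010
Read data bits from positions 3,5,6,7,9,10,11,12,13,14,15: 00000101010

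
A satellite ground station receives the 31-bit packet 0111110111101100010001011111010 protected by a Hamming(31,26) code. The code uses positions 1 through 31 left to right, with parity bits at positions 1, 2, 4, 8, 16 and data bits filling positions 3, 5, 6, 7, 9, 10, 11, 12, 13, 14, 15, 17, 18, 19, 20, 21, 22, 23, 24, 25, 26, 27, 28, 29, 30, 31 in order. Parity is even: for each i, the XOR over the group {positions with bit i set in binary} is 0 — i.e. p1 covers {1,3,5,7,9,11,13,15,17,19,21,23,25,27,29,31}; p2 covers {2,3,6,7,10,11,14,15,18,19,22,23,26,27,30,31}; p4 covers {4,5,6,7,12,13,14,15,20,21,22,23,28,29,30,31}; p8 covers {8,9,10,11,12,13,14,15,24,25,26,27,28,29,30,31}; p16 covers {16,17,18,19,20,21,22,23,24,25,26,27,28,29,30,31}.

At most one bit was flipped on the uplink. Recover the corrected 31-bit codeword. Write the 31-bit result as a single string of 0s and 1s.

s1 (pos 1,3,5,7,9,11,13,15,17,19,21,23,25,27,29,31): 0⊕1⊕1⊕0⊕1⊕1⊕1⊕0⊕0⊕0⊕0⊕0⊕1⊕1⊕0⊕0 = 1
s2 (pos 2,3,6,7,10,11,14,15,18,19,22,23,26,27,30,31): 1⊕1⊕1⊕0⊕1⊕1⊕1⊕0⊕1⊕0⊕1⊕0⊕1⊕1⊕1⊕0 = 1
s4 (pos 4,5,6,7,12,13,14,15,20,21,22,23,28,29,30,31): 1⊕1⊕1⊕0⊕0⊕1⊕1⊕0⊕0⊕0⊕1⊕0⊕1⊕0⊕1⊕0 = 0
s8 (pos 8,9,10,11,12,13,14,15,24,25,26,27,28,29,30,31): 1⊕1⊕1⊕1⊕0⊕1⊕1⊕0⊕1⊕1⊕1⊕1⊕1⊕0⊕1⊕0 = 0
s16 (pos 16,17,18,19,20,21,22,23,24,25,26,27,28,29,30,31): 0⊕0⊕1⊕0⊕0⊕0⊕1⊕0⊕1⊕1⊕1⊕1⊕1⊕0⊕1⊕0 = 0
Syndrome s16…s1 = 00011 → error at position 3.
Flip position 3: 0111110111101100010001011111010 → 0101110111101100010001011111010

0101110111101100010001011111010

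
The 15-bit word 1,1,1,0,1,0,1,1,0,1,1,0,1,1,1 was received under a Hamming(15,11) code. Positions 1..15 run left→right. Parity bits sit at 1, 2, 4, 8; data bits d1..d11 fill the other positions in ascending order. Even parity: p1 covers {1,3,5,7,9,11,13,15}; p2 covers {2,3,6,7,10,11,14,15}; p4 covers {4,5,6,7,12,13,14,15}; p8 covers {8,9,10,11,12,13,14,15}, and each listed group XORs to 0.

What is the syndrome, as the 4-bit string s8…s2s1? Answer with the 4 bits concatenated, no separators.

0111

s1 (pos 1,3,5,7,9,11,13,15): 1⊕1⊕1⊕1⊕0⊕1⊕1⊕1 = 1
s2 (pos 2,3,6,7,10,11,14,15): 1⊕1⊕0⊕1⊕1⊕1⊕1⊕1 = 1
s4 (pos 4,5,6,7,12,13,14,15): 0⊕1⊕0⊕1⊕0⊕1⊕1⊕1 = 1
s8 (pos 8,9,10,11,12,13,14,15): 1⊕0⊕1⊕1⊕0⊕1⊕1⊕1 = 0
Syndrome s8…s1 = 0111 → error at position 7.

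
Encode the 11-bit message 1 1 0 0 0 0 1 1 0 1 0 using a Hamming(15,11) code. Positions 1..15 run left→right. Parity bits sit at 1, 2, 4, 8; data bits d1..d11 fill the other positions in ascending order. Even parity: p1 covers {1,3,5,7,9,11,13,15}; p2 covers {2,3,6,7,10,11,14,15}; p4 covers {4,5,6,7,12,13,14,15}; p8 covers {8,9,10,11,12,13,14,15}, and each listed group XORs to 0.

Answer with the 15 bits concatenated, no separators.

111110010011010

Place data at non-parity positions: p1 p2 1 p4 1 0 0 p8 0 0 1 1 0 1 0
p1 (pos 1,3,5,7,9,11,13,15): XOR of data positions = 1⊕1⊕0⊕0⊕1⊕0⊕0 = 1
p2 (pos 2,3,6,7,10,11,14,15): XOR of data positions = 1⊕0⊕0⊕0⊕1⊕1⊕0 = 1
p4 (pos 4,5,6,7,12,13,14,15): XOR of data positions = 1⊕0⊕0⊕1⊕0⊕1⊕0 = 1
p8 (pos 8,9,10,11,12,13,14,15): XOR of data positions = 0⊕0⊕1⊕1⊕0⊕1⊕0 = 1
Codeword: 111110010011010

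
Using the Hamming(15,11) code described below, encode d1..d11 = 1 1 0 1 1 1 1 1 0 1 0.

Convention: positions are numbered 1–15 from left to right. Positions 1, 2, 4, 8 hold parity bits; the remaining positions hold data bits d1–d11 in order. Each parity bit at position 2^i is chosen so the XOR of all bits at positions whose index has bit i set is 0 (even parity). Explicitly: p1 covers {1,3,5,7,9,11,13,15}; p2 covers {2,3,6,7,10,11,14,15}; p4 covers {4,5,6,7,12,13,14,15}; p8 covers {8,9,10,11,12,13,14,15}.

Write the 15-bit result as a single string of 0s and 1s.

111010111111010

Place data at non-parity positions: p1 p2 1 p4 1 0 1 p8 1 1 1 1 0 1 0
p1 (pos 1,3,5,7,9,11,13,15): XOR of data positions = 1⊕1⊕1⊕1⊕1⊕0⊕0 = 1
p2 (pos 2,3,6,7,10,11,14,15): XOR of data positions = 1⊕0⊕1⊕1⊕1⊕1⊕0 = 1
p4 (pos 4,5,6,7,12,13,14,15): XOR of data positions = 1⊕0⊕1⊕1⊕0⊕1⊕0 = 0
p8 (pos 8,9,10,11,12,13,14,15): XOR of data positions = 1⊕1⊕1⊕1⊕0⊕1⊕0 = 1
Codeword: 111010111111010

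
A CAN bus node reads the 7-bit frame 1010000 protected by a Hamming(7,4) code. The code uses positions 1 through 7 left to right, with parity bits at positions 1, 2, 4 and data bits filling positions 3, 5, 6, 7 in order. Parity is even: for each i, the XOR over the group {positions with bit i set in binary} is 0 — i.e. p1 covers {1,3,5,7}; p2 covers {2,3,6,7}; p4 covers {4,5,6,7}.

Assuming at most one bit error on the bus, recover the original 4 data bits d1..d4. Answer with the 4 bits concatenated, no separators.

s1 (pos 1,3,5,7): 1⊕1⊕0⊕0 = 0
s2 (pos 2,3,6,7): 0⊕1⊕0⊕0 = 1
s4 (pos 4,5,6,7): 0⊕0⊕0⊕0 = 0
Syndrome s4…s1 = 010 → error at position 2.
Flip position 2: 1010000 → 1110000
Read data bits from positions 3,5,6,7: 1000

1000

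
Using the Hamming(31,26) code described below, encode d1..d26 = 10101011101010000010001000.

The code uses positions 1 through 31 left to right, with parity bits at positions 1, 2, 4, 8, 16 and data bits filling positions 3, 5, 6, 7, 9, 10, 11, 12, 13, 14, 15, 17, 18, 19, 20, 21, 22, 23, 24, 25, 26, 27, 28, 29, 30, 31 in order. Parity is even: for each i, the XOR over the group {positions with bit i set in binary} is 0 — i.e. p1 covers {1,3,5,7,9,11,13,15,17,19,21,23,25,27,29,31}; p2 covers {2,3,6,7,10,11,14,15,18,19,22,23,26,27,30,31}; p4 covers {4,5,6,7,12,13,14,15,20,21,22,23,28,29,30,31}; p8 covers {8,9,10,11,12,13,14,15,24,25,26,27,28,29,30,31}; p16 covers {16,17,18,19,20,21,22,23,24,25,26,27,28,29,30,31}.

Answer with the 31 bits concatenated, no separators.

Place data at non-parity positions: p1 p2 1 p4 0 1 0 p8 1 0 1 1 1 0 1 p16 0 1 0 0 0 0 0 1 0 0 0 1 0 0 0
p1 (pos 1,3,5,7,9,11,13,15,17,19,21,23,25,27,29,31): XOR of data positions = 1⊕0⊕0⊕1⊕1⊕1⊕1⊕0⊕0⊕0⊕0⊕0⊕0⊕0⊕0 = 1
p2 (pos 2,3,6,7,10,11,14,15,18,19,22,23,26,27,30,31): XOR of data positions = 1⊕1⊕0⊕0⊕1⊕0⊕1⊕1⊕0⊕0⊕0⊕0⊕0⊕0⊕0 = 1
p4 (pos 4,5,6,7,12,13,14,15,20,21,22,23,28,29,30,31): XOR of data positions = 0⊕1⊕0⊕1⊕1⊕0⊕1⊕0⊕0⊕0⊕0⊕1⊕0⊕0⊕0 = 1
p8 (pos 8,9,10,11,12,13,14,15,24,25,26,27,28,29,30,31): XOR of data positions = 1⊕0⊕1⊕1⊕1⊕0⊕1⊕1⊕0⊕0⊕0⊕1⊕0⊕0⊕0 = 1
p16 (pos 16,17,18,19,20,21,22,23,24,25,26,27,28,29,30,31): XOR of data positions = 0⊕1⊕0⊕0⊕0⊕0⊕0⊕1⊕0⊕0⊕0⊕1⊕0⊕0⊕0 = 1
Codeword: 1111010110111011010000010001000

1111010110111011010000010001000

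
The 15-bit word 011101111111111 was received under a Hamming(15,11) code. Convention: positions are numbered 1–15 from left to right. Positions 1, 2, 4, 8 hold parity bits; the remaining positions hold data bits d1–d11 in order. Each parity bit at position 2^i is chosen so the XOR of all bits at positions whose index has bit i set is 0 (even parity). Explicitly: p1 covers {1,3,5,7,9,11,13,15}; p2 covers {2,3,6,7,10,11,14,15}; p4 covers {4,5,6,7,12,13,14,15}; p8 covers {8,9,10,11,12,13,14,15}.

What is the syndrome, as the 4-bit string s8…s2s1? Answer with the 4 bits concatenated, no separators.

0100

s1 (pos 1,3,5,7,9,11,13,15): 0⊕1⊕0⊕1⊕1⊕1⊕1⊕1 = 0
s2 (pos 2,3,6,7,10,11,14,15): 1⊕1⊕1⊕1⊕1⊕1⊕1⊕1 = 0
s4 (pos 4,5,6,7,12,13,14,15): 1⊕0⊕1⊕1⊕1⊕1⊕1⊕1 = 1
s8 (pos 8,9,10,11,12,13,14,15): 1⊕1⊕1⊕1⊕1⊕1⊕1⊕1 = 0
Syndrome s8…s1 = 0100 → error at position 4.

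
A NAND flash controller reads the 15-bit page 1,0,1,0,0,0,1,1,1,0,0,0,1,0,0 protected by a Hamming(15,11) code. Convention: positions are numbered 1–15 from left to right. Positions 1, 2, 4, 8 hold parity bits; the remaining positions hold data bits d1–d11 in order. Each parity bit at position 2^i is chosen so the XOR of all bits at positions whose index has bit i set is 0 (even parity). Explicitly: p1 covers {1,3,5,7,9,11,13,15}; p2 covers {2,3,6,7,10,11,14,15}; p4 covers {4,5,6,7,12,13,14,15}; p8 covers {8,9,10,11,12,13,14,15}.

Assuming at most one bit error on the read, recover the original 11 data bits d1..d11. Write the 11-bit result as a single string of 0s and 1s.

s1 (pos 1,3,5,7,9,11,13,15): 1⊕1⊕0⊕1⊕1⊕0⊕1⊕0 = 1
s2 (pos 2,3,6,7,10,11,14,15): 0⊕1⊕0⊕1⊕0⊕0⊕0⊕0 = 0
s4 (pos 4,5,6,7,12,13,14,15): 0⊕0⊕0⊕1⊕0⊕1⊕0⊕0 = 0
s8 (pos 8,9,10,11,12,13,14,15): 1⊕1⊕0⊕0⊕0⊕1⊕0⊕0 = 1
Syndrome s8…s1 = 1001 → error at position 9.
Flip position 9: 101000111000100 → 101000110000100
Read data bits from positions 3,5,6,7,9,10,11,12,13,14,15: 10010000100

10010000100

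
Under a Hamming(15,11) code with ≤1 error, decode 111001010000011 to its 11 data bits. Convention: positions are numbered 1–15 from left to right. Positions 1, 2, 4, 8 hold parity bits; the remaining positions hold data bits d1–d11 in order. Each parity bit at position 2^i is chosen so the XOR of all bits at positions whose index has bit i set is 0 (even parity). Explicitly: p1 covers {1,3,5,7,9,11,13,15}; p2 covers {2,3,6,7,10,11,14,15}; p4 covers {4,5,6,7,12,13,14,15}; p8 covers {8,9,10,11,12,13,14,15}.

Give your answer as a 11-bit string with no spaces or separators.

s1 (pos 1,3,5,7,9,11,13,15): 1⊕1⊕0⊕0⊕0⊕0⊕0⊕1 = 1
s2 (pos 2,3,6,7,10,11,14,15): 1⊕1⊕1⊕0⊕0⊕0⊕1⊕1 = 1
s4 (pos 4,5,6,7,12,13,14,15): 0⊕0⊕1⊕0⊕0⊕0⊕1⊕1 = 1
s8 (pos 8,9,10,11,12,13,14,15): 1⊕0⊕0⊕0⊕0⊕0⊕1⊕1 = 1
Syndrome s8…s1 = 1111 → error at position 15.
Flip position 15: 111001010000011 → 111001010000010
Read data bits from positions 3,5,6,7,9,10,11,12,13,14,15: 10100000010

10100000010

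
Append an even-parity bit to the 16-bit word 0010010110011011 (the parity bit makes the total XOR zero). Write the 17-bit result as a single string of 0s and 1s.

00100101100110110

XOR of the 16 data bits: 0⊕0⊕1⊕0⊕0⊕1⊕0⊕1⊕1⊕0⊕0⊕1⊕1⊕0⊕1⊕1 = 0
Parity bit = 0 (so all 17 bits XOR to 0).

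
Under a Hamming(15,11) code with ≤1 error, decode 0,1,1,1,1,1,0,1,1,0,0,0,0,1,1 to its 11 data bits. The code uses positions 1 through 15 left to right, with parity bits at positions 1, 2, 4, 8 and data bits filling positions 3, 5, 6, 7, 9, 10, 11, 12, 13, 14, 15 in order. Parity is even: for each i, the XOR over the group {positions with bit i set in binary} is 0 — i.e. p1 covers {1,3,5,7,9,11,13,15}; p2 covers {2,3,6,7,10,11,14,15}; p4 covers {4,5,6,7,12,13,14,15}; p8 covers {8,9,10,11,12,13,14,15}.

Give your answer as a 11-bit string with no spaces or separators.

s1 (pos 1,3,5,7,9,11,13,15): 0⊕1⊕1⊕0⊕1⊕0⊕0⊕1 = 0
s2 (pos 2,3,6,7,10,11,14,15): 1⊕1⊕1⊕0⊕0⊕0⊕1⊕1 = 1
s4 (pos 4,5,6,7,12,13,14,15): 1⊕1⊕1⊕0⊕0⊕0⊕1⊕1 = 1
s8 (pos 8,9,10,11,12,13,14,15): 1⊕1⊕0⊕0⊕0⊕0⊕1⊕1 = 0
Syndrome s8…s1 = 0110 → error at position 6.
Flip position 6: 011111011000011 → 011110011000011
Read data bits from positions 3,5,6,7,9,10,11,12,13,14,15: 11001000011

11001000011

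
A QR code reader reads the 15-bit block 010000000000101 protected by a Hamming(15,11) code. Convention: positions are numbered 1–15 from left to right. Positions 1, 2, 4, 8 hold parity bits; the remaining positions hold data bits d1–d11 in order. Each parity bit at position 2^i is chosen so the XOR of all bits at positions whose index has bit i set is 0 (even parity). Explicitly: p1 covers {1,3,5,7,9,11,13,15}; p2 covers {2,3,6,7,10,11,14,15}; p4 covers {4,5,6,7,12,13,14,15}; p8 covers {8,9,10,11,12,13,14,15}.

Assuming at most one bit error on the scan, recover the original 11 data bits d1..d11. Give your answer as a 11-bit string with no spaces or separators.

s1 (pos 1,3,5,7,9,11,13,15): 0⊕0⊕0⊕0⊕0⊕0⊕1⊕1 = 0
s2 (pos 2,3,6,7,10,11,14,15): 1⊕0⊕0⊕0⊕0⊕0⊕0⊕1 = 0
s4 (pos 4,5,6,7,12,13,14,15): 0⊕0⊕0⊕0⊕0⊕1⊕0⊕1 = 0
s8 (pos 8,9,10,11,12,13,14,15): 0⊕0⊕0⊕0⊕0⊕1⊕0⊕1 = 0
Syndrome s8…s1 = 0000 → no error.
Read data bits from positions 3,5,6,7,9,10,11,12,13,14,15: 00000000101

00000000101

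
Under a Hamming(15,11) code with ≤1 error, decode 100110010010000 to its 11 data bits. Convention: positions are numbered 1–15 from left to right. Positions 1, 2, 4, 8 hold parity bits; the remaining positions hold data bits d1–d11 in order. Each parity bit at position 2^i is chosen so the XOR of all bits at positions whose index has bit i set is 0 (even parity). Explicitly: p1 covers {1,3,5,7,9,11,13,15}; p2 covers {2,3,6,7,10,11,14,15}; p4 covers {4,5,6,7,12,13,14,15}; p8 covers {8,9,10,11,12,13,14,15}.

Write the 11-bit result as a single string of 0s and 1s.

s1 (pos 1,3,5,7,9,11,13,15): 1⊕0⊕1⊕0⊕0⊕1⊕0⊕0 = 1
s2 (pos 2,3,6,7,10,11,14,15): 0⊕0⊕0⊕0⊕0⊕1⊕0⊕0 = 1
s4 (pos 4,5,6,7,12,13,14,15): 1⊕1⊕0⊕0⊕0⊕0⊕0⊕0 = 0
s8 (pos 8,9,10,11,12,13,14,15): 1⊕0⊕0⊕1⊕0⊕0⊕0⊕0 = 0
Syndrome s8…s1 = 0011 → error at position 3.
Flip position 3: 100110010010000 → 101110010010000
Read data bits from positions 3,5,6,7,9,10,11,12,13,14,15: 11000010000

11000010000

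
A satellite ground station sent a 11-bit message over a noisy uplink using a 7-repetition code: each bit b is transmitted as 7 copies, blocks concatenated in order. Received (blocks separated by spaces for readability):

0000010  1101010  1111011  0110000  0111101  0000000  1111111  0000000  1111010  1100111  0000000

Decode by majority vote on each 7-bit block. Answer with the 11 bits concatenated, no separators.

01101010110

Block 1 (0000010): 1 one → 0
Block 2 (1101010): 4 ones → 1
Block 3 (1111011): 6 ones → 1
Block 4 (0110000): 2 ones → 0
Block 5 (0111101): 5 ones → 1
Block 6 (0000000): 0 ones → 0
Block 7 (1111111): 7 ones → 1
Block 8 (0000000): 0 ones → 0
Block 9 (1111010): 5 ones → 1
Block 10 (1100111): 5 ones → 1
Block 11 (0000000): 0 ones → 0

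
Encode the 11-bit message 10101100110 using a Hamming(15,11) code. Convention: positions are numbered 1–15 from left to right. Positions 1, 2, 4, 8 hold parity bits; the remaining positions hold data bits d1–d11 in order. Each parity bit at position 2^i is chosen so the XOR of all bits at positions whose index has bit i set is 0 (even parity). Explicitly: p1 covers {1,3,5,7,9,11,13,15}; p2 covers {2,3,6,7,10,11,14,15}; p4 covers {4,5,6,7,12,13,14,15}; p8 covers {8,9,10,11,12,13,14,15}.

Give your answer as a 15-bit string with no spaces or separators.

101101001100110

Place data at non-parity positions: p1 p2 1 p4 0 1 0 p8 1 1 0 0 1 1 0
p1 (pos 1,3,5,7,9,11,13,15): XOR of data positions = 1⊕0⊕0⊕1⊕0⊕1⊕0 = 1
p2 (pos 2,3,6,7,10,11,14,15): XOR of data positions = 1⊕1⊕0⊕1⊕0⊕1⊕0 = 0
p4 (pos 4,5,6,7,12,13,14,15): XOR of data positions = 0⊕1⊕0⊕0⊕1⊕1⊕0 = 1
p8 (pos 8,9,10,11,12,13,14,15): XOR of data positions = 1⊕1⊕0⊕0⊕1⊕1⊕0 = 0
Codeword: 101101001100110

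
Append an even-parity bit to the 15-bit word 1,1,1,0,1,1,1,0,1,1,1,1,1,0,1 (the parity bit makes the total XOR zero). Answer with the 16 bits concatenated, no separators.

XOR of the 15 data bits: 1⊕1⊕1⊕0⊕1⊕1⊕1⊕0⊕1⊕1⊕1⊕1⊕1⊕0⊕1 = 0
Parity bit = 0 (so all 16 bits XOR to 0).

1110111011111010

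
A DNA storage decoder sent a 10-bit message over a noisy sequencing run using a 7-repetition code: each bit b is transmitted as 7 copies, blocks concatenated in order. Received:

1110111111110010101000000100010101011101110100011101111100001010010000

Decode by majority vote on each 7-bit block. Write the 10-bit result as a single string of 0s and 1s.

1100010100

Block 1 (1110111): 6 ones → 1
Block 2 (1111100): 5 ones → 1
Block 3 (1010100): 3 ones → 0
Block 4 (0000100): 1 one → 0
Block 5 (0101010): 3 ones → 0
Block 6 (1110111): 6 ones → 1
Block 7 (0100011): 3 ones → 0
Block 8 (1011111): 6 ones → 1
Block 9 (0000101): 2 ones → 0
Block 10 (0010000): 1 one → 0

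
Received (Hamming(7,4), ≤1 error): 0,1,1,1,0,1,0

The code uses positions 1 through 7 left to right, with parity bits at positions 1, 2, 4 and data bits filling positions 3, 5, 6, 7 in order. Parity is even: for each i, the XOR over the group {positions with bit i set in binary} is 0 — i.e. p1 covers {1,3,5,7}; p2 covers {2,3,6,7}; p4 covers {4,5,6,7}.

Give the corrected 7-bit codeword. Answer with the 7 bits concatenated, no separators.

0101010

s1 (pos 1,3,5,7): 0⊕1⊕0⊕0 = 1
s2 (pos 2,3,6,7): 1⊕1⊕1⊕0 = 1
s4 (pos 4,5,6,7): 1⊕0⊕1⊕0 = 0
Syndrome s4…s1 = 011 → error at position 3.
Flip position 3: 0111010 → 0101010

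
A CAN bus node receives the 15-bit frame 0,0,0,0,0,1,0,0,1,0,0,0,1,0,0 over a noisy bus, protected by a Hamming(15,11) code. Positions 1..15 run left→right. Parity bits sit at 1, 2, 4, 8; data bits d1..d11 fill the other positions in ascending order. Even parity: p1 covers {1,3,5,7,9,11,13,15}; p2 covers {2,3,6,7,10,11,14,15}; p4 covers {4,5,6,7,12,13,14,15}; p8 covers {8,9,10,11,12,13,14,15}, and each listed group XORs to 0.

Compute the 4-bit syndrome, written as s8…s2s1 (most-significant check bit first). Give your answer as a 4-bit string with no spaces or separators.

s1 (pos 1,3,5,7,9,11,13,15): 0⊕0⊕0⊕0⊕1⊕0⊕1⊕0 = 0
s2 (pos 2,3,6,7,10,11,14,15): 0⊕0⊕1⊕0⊕0⊕0⊕0⊕0 = 1
s4 (pos 4,5,6,7,12,13,14,15): 0⊕0⊕1⊕0⊕0⊕1⊕0⊕0 = 0
s8 (pos 8,9,10,11,12,13,14,15): 0⊕1⊕0⊕0⊕0⊕1⊕0⊕0 = 0
Syndrome s8…s1 = 0010 → error at position 2.

0010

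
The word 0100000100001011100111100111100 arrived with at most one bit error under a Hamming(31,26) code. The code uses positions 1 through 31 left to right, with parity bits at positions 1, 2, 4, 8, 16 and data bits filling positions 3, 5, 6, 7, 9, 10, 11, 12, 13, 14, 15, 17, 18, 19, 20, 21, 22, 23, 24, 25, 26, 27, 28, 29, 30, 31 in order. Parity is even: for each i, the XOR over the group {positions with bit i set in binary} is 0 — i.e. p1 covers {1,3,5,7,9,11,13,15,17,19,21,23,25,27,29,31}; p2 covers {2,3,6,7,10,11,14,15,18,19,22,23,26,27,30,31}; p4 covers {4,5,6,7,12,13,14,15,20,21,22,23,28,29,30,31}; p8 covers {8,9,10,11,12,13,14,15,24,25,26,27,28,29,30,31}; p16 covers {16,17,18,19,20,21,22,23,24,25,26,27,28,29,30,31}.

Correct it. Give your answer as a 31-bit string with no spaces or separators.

s1 (pos 1,3,5,7,9,11,13,15,17,19,21,23,25,27,29,31): 0⊕0⊕0⊕0⊕0⊕0⊕1⊕1⊕1⊕0⊕1⊕1⊕0⊕1⊕1⊕0 = 1
s2 (pos 2,3,6,7,10,11,14,15,18,19,22,23,26,27,30,31): 1⊕0⊕0⊕0⊕0⊕0⊕0⊕1⊕0⊕0⊕1⊕1⊕1⊕1⊕0⊕0 = 0
s4 (pos 4,5,6,7,12,13,14,15,20,21,22,23,28,29,30,31): 0⊕0⊕0⊕0⊕0⊕1⊕0⊕1⊕1⊕1⊕1⊕1⊕1⊕1⊕0⊕0 = 0
s8 (pos 8,9,10,11,12,13,14,15,24,25,26,27,28,29,30,31): 1⊕0⊕0⊕0⊕0⊕1⊕0⊕1⊕0⊕0⊕1⊕1⊕1⊕1⊕0⊕0 = 1
s16 (pos 16,17,18,19,20,21,22,23,24,25,26,27,28,29,30,31): 1⊕1⊕0⊕0⊕1⊕1⊕1⊕1⊕0⊕0⊕1⊕1⊕1⊕1⊕0⊕0 = 0
Syndrome s16…s1 = 01001 → error at position 9.
Flip position 9: 0100000100001011100111100111100 → 0100000110001011100111100111100

0100000110001011100111100111100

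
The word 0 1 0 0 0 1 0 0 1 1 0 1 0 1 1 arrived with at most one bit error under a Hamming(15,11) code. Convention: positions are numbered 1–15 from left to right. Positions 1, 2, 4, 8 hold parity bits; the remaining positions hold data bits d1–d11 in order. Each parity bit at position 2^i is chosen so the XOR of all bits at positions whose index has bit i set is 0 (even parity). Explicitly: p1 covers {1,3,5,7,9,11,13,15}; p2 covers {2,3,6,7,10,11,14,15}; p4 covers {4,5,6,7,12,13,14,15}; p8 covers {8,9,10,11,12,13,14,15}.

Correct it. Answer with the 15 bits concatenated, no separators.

s1 (pos 1,3,5,7,9,11,13,15): 0⊕0⊕0⊕0⊕1⊕0⊕0⊕1 = 0
s2 (pos 2,3,6,7,10,11,14,15): 1⊕0⊕1⊕0⊕1⊕0⊕1⊕1 = 1
s4 (pos 4,5,6,7,12,13,14,15): 0⊕0⊕1⊕0⊕1⊕0⊕1⊕1 = 0
s8 (pos 8,9,10,11,12,13,14,15): 0⊕1⊕1⊕0⊕1⊕0⊕1⊕1 = 1
Syndrome s8…s1 = 1010 → error at position 10.
Flip position 10: 010001001101011 → 010001001001011

010001001001011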